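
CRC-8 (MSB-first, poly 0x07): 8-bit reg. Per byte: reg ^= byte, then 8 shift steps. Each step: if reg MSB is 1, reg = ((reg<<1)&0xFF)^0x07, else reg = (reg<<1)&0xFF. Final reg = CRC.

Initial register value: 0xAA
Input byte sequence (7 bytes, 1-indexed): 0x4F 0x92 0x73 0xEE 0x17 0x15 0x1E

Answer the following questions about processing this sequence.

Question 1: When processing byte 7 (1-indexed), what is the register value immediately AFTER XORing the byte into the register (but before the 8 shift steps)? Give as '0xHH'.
Register before byte 7: 0xF0
Byte 7: 0x1E
0xF0 XOR 0x1E = 0xEE

Answer: 0xEE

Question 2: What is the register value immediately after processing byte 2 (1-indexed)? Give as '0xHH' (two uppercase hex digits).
Answer: 0xF5

Derivation:
After byte 1 (0x4F): reg=0xB5
After byte 2 (0x92): reg=0xF5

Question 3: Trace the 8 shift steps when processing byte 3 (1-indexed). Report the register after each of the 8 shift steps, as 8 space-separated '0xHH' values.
After byte 1 (0x4F): reg=0xB5
After byte 2 (0x92): reg=0xF5
Register before byte 3: 0xF5
After XOR with byte 0x73: 0x86

Answer: 0x0B 0x16 0x2C 0x58 0xB0 0x67 0xCE 0x9B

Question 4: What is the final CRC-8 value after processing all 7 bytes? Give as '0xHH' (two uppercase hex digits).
Answer: 0x84

Derivation:
After byte 1 (0x4F): reg=0xB5
After byte 2 (0x92): reg=0xF5
After byte 3 (0x73): reg=0x9B
After byte 4 (0xEE): reg=0x4C
After byte 5 (0x17): reg=0x86
After byte 6 (0x15): reg=0xF0
After byte 7 (0x1E): reg=0x84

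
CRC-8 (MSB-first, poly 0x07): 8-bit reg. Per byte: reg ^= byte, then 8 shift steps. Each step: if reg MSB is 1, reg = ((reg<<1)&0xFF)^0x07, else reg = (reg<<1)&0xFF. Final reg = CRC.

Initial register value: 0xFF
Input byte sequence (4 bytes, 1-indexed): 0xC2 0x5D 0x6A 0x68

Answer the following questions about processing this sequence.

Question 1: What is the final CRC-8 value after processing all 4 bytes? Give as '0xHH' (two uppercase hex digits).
After byte 1 (0xC2): reg=0xB3
After byte 2 (0x5D): reg=0x84
After byte 3 (0x6A): reg=0x84
After byte 4 (0x68): reg=0x8A

Answer: 0x8A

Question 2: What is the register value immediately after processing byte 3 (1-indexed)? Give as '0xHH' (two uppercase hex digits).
After byte 1 (0xC2): reg=0xB3
After byte 2 (0x5D): reg=0x84
After byte 3 (0x6A): reg=0x84

Answer: 0x84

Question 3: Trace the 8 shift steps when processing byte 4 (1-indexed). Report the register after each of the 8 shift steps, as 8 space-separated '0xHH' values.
Answer: 0xDF 0xB9 0x75 0xEA 0xD3 0xA1 0x45 0x8A

Derivation:
After byte 1 (0xC2): reg=0xB3
After byte 2 (0x5D): reg=0x84
After byte 3 (0x6A): reg=0x84
Register before byte 4: 0x84
After XOR with byte 0x68: 0xEC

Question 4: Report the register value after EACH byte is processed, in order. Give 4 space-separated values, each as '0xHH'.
0xB3 0x84 0x84 0x8A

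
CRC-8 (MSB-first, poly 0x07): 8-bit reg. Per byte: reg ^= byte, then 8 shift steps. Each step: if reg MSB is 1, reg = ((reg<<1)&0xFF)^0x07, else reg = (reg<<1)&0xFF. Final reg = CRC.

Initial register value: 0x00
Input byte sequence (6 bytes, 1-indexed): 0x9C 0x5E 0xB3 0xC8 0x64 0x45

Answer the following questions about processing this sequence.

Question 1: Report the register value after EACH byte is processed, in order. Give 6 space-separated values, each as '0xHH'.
0xDD 0x80 0x99 0xB0 0x22 0x32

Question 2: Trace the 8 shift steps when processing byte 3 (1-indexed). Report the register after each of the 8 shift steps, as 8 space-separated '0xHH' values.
Answer: 0x66 0xCC 0x9F 0x39 0x72 0xE4 0xCF 0x99

Derivation:
After byte 1 (0x9C): reg=0xDD
After byte 2 (0x5E): reg=0x80
Register before byte 3: 0x80
After XOR with byte 0xB3: 0x33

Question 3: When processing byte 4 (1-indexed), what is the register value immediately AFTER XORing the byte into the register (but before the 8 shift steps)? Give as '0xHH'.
Answer: 0x51

Derivation:
Register before byte 4: 0x99
Byte 4: 0xC8
0x99 XOR 0xC8 = 0x51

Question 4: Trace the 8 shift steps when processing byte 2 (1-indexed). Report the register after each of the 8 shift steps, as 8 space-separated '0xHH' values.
Answer: 0x01 0x02 0x04 0x08 0x10 0x20 0x40 0x80

Derivation:
After byte 1 (0x9C): reg=0xDD
Register before byte 2: 0xDD
After XOR with byte 0x5E: 0x83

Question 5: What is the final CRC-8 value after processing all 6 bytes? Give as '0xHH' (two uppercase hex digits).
After byte 1 (0x9C): reg=0xDD
After byte 2 (0x5E): reg=0x80
After byte 3 (0xB3): reg=0x99
After byte 4 (0xC8): reg=0xB0
After byte 5 (0x64): reg=0x22
After byte 6 (0x45): reg=0x32

Answer: 0x32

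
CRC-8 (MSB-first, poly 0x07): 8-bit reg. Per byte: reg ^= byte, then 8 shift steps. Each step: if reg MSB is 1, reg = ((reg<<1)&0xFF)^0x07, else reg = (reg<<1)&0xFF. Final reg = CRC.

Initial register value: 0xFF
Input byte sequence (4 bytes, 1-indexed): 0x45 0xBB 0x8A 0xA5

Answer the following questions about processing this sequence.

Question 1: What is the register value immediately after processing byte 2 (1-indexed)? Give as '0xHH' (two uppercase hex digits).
Answer: 0xE5

Derivation:
After byte 1 (0x45): reg=0x2F
After byte 2 (0xBB): reg=0xE5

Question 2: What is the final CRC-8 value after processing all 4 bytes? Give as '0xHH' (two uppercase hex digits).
Answer: 0x44

Derivation:
After byte 1 (0x45): reg=0x2F
After byte 2 (0xBB): reg=0xE5
After byte 3 (0x8A): reg=0x0A
After byte 4 (0xA5): reg=0x44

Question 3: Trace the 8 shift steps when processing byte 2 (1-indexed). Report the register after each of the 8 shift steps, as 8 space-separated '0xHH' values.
After byte 1 (0x45): reg=0x2F
Register before byte 2: 0x2F
After XOR with byte 0xBB: 0x94

Answer: 0x2F 0x5E 0xBC 0x7F 0xFE 0xFB 0xF1 0xE5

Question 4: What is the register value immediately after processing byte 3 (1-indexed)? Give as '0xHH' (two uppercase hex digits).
After byte 1 (0x45): reg=0x2F
After byte 2 (0xBB): reg=0xE5
After byte 3 (0x8A): reg=0x0A

Answer: 0x0A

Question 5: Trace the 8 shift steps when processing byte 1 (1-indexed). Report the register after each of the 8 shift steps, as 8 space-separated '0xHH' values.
Answer: 0x73 0xE6 0xCB 0x91 0x25 0x4A 0x94 0x2F

Derivation:
Register before byte 1: 0xFF
After XOR with byte 0x45: 0xBA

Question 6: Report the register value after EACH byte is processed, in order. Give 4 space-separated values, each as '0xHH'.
0x2F 0xE5 0x0A 0x44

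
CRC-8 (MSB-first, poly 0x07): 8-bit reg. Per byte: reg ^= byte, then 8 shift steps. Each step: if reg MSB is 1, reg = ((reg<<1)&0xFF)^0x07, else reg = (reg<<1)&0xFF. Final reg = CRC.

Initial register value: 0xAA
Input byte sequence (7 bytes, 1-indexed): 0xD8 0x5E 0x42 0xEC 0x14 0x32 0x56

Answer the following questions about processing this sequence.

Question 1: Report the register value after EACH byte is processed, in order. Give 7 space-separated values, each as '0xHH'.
0x59 0x15 0xA2 0xED 0xE1 0x37 0x20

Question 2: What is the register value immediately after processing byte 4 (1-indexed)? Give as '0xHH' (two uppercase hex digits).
After byte 1 (0xD8): reg=0x59
After byte 2 (0x5E): reg=0x15
After byte 3 (0x42): reg=0xA2
After byte 4 (0xEC): reg=0xED

Answer: 0xED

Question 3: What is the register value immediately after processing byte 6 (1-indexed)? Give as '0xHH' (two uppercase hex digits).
After byte 1 (0xD8): reg=0x59
After byte 2 (0x5E): reg=0x15
After byte 3 (0x42): reg=0xA2
After byte 4 (0xEC): reg=0xED
After byte 5 (0x14): reg=0xE1
After byte 6 (0x32): reg=0x37

Answer: 0x37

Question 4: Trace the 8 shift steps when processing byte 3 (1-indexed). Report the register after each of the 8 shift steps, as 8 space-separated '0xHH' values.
Answer: 0xAE 0x5B 0xB6 0x6B 0xD6 0xAB 0x51 0xA2

Derivation:
After byte 1 (0xD8): reg=0x59
After byte 2 (0x5E): reg=0x15
Register before byte 3: 0x15
After XOR with byte 0x42: 0x57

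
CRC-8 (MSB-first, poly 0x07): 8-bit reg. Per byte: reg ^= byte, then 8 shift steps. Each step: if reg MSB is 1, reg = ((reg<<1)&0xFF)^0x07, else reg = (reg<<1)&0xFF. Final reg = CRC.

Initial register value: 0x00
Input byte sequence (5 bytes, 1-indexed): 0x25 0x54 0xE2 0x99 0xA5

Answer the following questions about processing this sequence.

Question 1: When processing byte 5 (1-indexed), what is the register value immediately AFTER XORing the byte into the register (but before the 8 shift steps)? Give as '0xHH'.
Register before byte 5: 0xA0
Byte 5: 0xA5
0xA0 XOR 0xA5 = 0x05

Answer: 0x05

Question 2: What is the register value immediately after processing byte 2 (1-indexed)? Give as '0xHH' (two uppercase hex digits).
Answer: 0x44

Derivation:
After byte 1 (0x25): reg=0xFB
After byte 2 (0x54): reg=0x44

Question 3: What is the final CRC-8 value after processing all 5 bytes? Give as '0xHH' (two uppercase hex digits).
After byte 1 (0x25): reg=0xFB
After byte 2 (0x54): reg=0x44
After byte 3 (0xE2): reg=0x7B
After byte 4 (0x99): reg=0xA0
After byte 5 (0xA5): reg=0x1B

Answer: 0x1B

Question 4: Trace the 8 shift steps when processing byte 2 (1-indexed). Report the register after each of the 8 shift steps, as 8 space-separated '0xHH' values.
Answer: 0x59 0xB2 0x63 0xC6 0x8B 0x11 0x22 0x44

Derivation:
After byte 1 (0x25): reg=0xFB
Register before byte 2: 0xFB
After XOR with byte 0x54: 0xAF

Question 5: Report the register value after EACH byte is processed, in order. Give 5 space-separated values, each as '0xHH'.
0xFB 0x44 0x7B 0xA0 0x1B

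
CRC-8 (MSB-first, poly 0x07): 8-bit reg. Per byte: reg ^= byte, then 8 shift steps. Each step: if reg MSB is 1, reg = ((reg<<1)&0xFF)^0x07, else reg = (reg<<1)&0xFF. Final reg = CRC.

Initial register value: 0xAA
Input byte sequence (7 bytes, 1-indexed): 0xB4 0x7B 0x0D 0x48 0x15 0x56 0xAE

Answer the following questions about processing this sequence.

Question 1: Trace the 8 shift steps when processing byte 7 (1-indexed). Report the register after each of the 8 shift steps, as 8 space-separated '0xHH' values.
Answer: 0x64 0xC8 0x97 0x29 0x52 0xA4 0x4F 0x9E

Derivation:
After byte 1 (0xB4): reg=0x5A
After byte 2 (0x7B): reg=0xE7
After byte 3 (0x0D): reg=0x98
After byte 4 (0x48): reg=0x3E
After byte 5 (0x15): reg=0xD1
After byte 6 (0x56): reg=0x9C
Register before byte 7: 0x9C
After XOR with byte 0xAE: 0x32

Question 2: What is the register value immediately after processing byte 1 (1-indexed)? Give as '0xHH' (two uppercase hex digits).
Answer: 0x5A

Derivation:
After byte 1 (0xB4): reg=0x5A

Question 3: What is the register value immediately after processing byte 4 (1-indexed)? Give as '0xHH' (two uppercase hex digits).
Answer: 0x3E

Derivation:
After byte 1 (0xB4): reg=0x5A
After byte 2 (0x7B): reg=0xE7
After byte 3 (0x0D): reg=0x98
After byte 4 (0x48): reg=0x3E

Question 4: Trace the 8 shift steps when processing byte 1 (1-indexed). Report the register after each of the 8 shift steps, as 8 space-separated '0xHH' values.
Answer: 0x3C 0x78 0xF0 0xE7 0xC9 0x95 0x2D 0x5A

Derivation:
Register before byte 1: 0xAA
After XOR with byte 0xB4: 0x1E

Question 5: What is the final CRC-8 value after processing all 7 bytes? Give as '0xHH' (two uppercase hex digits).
After byte 1 (0xB4): reg=0x5A
After byte 2 (0x7B): reg=0xE7
After byte 3 (0x0D): reg=0x98
After byte 4 (0x48): reg=0x3E
After byte 5 (0x15): reg=0xD1
After byte 6 (0x56): reg=0x9C
After byte 7 (0xAE): reg=0x9E

Answer: 0x9E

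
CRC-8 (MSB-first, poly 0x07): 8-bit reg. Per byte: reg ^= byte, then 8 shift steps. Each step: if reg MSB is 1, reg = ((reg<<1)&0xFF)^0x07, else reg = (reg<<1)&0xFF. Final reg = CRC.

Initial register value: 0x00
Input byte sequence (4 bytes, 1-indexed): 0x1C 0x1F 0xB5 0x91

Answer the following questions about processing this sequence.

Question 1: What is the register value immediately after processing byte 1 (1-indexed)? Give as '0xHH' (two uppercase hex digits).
Answer: 0x54

Derivation:
After byte 1 (0x1C): reg=0x54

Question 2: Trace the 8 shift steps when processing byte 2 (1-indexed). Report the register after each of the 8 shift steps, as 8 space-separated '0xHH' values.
Answer: 0x96 0x2B 0x56 0xAC 0x5F 0xBE 0x7B 0xF6

Derivation:
After byte 1 (0x1C): reg=0x54
Register before byte 2: 0x54
After XOR with byte 0x1F: 0x4B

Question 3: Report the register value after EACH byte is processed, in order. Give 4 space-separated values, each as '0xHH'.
0x54 0xF6 0xCE 0x9A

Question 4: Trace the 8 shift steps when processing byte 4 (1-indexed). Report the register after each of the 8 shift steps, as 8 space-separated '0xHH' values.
After byte 1 (0x1C): reg=0x54
After byte 2 (0x1F): reg=0xF6
After byte 3 (0xB5): reg=0xCE
Register before byte 4: 0xCE
After XOR with byte 0x91: 0x5F

Answer: 0xBE 0x7B 0xF6 0xEB 0xD1 0xA5 0x4D 0x9A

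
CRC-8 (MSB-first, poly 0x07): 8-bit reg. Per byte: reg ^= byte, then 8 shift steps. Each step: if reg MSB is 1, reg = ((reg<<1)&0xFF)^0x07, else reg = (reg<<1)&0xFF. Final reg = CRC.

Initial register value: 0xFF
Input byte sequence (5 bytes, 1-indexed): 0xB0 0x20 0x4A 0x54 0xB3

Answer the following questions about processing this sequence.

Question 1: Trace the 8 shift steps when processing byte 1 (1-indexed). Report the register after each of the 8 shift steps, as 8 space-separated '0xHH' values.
Answer: 0x9E 0x3B 0x76 0xEC 0xDF 0xB9 0x75 0xEA

Derivation:
Register before byte 1: 0xFF
After XOR with byte 0xB0: 0x4F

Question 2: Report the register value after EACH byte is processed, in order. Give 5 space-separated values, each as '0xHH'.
0xEA 0x78 0x9E 0x78 0x7F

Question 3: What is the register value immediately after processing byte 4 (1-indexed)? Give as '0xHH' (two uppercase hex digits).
Answer: 0x78

Derivation:
After byte 1 (0xB0): reg=0xEA
After byte 2 (0x20): reg=0x78
After byte 3 (0x4A): reg=0x9E
After byte 4 (0x54): reg=0x78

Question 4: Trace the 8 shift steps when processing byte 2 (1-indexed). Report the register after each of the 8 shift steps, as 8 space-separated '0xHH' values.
Answer: 0x93 0x21 0x42 0x84 0x0F 0x1E 0x3C 0x78

Derivation:
After byte 1 (0xB0): reg=0xEA
Register before byte 2: 0xEA
After XOR with byte 0x20: 0xCA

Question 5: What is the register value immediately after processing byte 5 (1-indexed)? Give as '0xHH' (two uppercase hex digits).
Answer: 0x7F

Derivation:
After byte 1 (0xB0): reg=0xEA
After byte 2 (0x20): reg=0x78
After byte 3 (0x4A): reg=0x9E
After byte 4 (0x54): reg=0x78
After byte 5 (0xB3): reg=0x7F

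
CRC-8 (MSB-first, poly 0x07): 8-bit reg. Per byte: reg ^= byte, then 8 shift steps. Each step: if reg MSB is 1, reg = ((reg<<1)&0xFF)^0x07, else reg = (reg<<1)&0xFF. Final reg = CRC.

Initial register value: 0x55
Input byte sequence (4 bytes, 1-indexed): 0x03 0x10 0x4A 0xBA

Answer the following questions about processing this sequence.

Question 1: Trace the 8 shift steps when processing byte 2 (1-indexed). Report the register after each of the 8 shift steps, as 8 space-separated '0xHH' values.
After byte 1 (0x03): reg=0xA5
Register before byte 2: 0xA5
After XOR with byte 0x10: 0xB5

Answer: 0x6D 0xDA 0xB3 0x61 0xC2 0x83 0x01 0x02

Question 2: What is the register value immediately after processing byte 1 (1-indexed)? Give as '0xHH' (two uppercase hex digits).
Answer: 0xA5

Derivation:
After byte 1 (0x03): reg=0xA5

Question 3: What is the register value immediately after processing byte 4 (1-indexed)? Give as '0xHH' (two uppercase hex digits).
Answer: 0xDC

Derivation:
After byte 1 (0x03): reg=0xA5
After byte 2 (0x10): reg=0x02
After byte 3 (0x4A): reg=0xFF
After byte 4 (0xBA): reg=0xDC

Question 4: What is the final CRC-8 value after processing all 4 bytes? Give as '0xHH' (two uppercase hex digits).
Answer: 0xDC

Derivation:
After byte 1 (0x03): reg=0xA5
After byte 2 (0x10): reg=0x02
After byte 3 (0x4A): reg=0xFF
After byte 4 (0xBA): reg=0xDC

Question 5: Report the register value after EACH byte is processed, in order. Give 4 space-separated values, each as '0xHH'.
0xA5 0x02 0xFF 0xDC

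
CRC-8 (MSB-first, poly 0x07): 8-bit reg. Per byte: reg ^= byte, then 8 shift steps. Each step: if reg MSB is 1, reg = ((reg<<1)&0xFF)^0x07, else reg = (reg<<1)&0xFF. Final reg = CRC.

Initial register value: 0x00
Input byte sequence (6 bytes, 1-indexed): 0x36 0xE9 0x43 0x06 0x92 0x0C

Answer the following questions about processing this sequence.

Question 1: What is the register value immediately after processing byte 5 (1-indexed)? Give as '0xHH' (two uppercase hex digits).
After byte 1 (0x36): reg=0x82
After byte 2 (0xE9): reg=0x16
After byte 3 (0x43): reg=0xAC
After byte 4 (0x06): reg=0x5F
After byte 5 (0x92): reg=0x6D

Answer: 0x6D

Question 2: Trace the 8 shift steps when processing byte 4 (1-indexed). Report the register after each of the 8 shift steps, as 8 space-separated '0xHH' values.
Answer: 0x53 0xA6 0x4B 0x96 0x2B 0x56 0xAC 0x5F

Derivation:
After byte 1 (0x36): reg=0x82
After byte 2 (0xE9): reg=0x16
After byte 3 (0x43): reg=0xAC
Register before byte 4: 0xAC
After XOR with byte 0x06: 0xAA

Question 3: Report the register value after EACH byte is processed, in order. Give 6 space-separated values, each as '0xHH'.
0x82 0x16 0xAC 0x5F 0x6D 0x20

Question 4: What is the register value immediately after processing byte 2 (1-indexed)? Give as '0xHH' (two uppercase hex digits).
Answer: 0x16

Derivation:
After byte 1 (0x36): reg=0x82
After byte 2 (0xE9): reg=0x16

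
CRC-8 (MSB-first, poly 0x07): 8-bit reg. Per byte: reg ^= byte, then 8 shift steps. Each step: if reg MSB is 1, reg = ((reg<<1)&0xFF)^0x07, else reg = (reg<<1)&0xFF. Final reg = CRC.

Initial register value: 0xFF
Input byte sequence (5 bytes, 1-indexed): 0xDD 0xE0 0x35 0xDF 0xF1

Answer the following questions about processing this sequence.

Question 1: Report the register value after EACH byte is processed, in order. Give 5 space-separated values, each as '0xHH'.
0xEE 0x2A 0x5D 0x87 0x45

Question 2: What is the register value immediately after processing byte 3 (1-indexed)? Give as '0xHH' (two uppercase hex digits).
After byte 1 (0xDD): reg=0xEE
After byte 2 (0xE0): reg=0x2A
After byte 3 (0x35): reg=0x5D

Answer: 0x5D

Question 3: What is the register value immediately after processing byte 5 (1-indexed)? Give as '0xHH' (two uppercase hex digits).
After byte 1 (0xDD): reg=0xEE
After byte 2 (0xE0): reg=0x2A
After byte 3 (0x35): reg=0x5D
After byte 4 (0xDF): reg=0x87
After byte 5 (0xF1): reg=0x45

Answer: 0x45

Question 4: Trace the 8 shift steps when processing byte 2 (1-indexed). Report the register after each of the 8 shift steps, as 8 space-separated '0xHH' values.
Answer: 0x1C 0x38 0x70 0xE0 0xC7 0x89 0x15 0x2A

Derivation:
After byte 1 (0xDD): reg=0xEE
Register before byte 2: 0xEE
After XOR with byte 0xE0: 0x0E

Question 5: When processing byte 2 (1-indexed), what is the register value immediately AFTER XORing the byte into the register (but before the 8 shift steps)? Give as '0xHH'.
Register before byte 2: 0xEE
Byte 2: 0xE0
0xEE XOR 0xE0 = 0x0E

Answer: 0x0E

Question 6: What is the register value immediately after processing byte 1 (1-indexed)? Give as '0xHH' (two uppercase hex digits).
After byte 1 (0xDD): reg=0xEE

Answer: 0xEE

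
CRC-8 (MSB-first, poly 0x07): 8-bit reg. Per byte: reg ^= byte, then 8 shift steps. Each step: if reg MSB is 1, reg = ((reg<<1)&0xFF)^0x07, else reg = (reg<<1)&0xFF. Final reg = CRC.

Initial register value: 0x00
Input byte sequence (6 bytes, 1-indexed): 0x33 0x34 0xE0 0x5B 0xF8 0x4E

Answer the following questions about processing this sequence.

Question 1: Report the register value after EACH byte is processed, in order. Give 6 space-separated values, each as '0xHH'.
0x99 0x4A 0x5F 0x1C 0xB2 0xFA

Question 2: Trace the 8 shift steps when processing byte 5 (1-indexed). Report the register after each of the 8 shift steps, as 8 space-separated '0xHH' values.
Answer: 0xCF 0x99 0x35 0x6A 0xD4 0xAF 0x59 0xB2

Derivation:
After byte 1 (0x33): reg=0x99
After byte 2 (0x34): reg=0x4A
After byte 3 (0xE0): reg=0x5F
After byte 4 (0x5B): reg=0x1C
Register before byte 5: 0x1C
After XOR with byte 0xF8: 0xE4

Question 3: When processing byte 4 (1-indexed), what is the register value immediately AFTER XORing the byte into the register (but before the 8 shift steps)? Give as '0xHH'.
Register before byte 4: 0x5F
Byte 4: 0x5B
0x5F XOR 0x5B = 0x04

Answer: 0x04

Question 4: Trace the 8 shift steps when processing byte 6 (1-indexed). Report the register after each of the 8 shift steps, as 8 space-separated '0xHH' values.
Answer: 0xFF 0xF9 0xF5 0xED 0xDD 0xBD 0x7D 0xFA

Derivation:
After byte 1 (0x33): reg=0x99
After byte 2 (0x34): reg=0x4A
After byte 3 (0xE0): reg=0x5F
After byte 4 (0x5B): reg=0x1C
After byte 5 (0xF8): reg=0xB2
Register before byte 6: 0xB2
After XOR with byte 0x4E: 0xFC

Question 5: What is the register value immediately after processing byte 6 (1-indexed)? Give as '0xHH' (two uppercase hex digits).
After byte 1 (0x33): reg=0x99
After byte 2 (0x34): reg=0x4A
After byte 3 (0xE0): reg=0x5F
After byte 4 (0x5B): reg=0x1C
After byte 5 (0xF8): reg=0xB2
After byte 6 (0x4E): reg=0xFA

Answer: 0xFA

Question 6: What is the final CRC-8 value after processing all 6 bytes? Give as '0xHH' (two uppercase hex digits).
After byte 1 (0x33): reg=0x99
After byte 2 (0x34): reg=0x4A
After byte 3 (0xE0): reg=0x5F
After byte 4 (0x5B): reg=0x1C
After byte 5 (0xF8): reg=0xB2
After byte 6 (0x4E): reg=0xFA

Answer: 0xFA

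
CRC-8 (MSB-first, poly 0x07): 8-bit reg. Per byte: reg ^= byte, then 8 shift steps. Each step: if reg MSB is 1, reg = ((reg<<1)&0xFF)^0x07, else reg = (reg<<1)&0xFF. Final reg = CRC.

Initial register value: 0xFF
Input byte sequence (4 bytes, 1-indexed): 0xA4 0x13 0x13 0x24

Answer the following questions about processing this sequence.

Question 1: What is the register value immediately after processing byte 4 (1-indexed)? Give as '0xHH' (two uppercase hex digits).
After byte 1 (0xA4): reg=0x86
After byte 2 (0x13): reg=0xE2
After byte 3 (0x13): reg=0xD9
After byte 4 (0x24): reg=0xFD

Answer: 0xFD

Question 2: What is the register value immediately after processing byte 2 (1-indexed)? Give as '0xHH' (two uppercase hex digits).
Answer: 0xE2

Derivation:
After byte 1 (0xA4): reg=0x86
After byte 2 (0x13): reg=0xE2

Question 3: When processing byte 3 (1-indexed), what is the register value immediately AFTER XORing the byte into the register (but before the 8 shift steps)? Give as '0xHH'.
Register before byte 3: 0xE2
Byte 3: 0x13
0xE2 XOR 0x13 = 0xF1

Answer: 0xF1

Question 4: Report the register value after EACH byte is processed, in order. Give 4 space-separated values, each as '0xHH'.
0x86 0xE2 0xD9 0xFD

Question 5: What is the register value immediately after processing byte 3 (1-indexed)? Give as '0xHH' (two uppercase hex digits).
After byte 1 (0xA4): reg=0x86
After byte 2 (0x13): reg=0xE2
After byte 3 (0x13): reg=0xD9

Answer: 0xD9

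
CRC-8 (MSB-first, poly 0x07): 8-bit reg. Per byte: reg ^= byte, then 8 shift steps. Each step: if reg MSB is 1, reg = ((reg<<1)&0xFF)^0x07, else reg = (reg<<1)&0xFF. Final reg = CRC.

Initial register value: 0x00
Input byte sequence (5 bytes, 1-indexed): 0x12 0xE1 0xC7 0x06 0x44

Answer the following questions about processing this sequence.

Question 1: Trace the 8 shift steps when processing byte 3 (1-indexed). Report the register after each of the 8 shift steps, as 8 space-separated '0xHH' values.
Answer: 0x26 0x4C 0x98 0x37 0x6E 0xDC 0xBF 0x79

Derivation:
After byte 1 (0x12): reg=0x7E
After byte 2 (0xE1): reg=0xD4
Register before byte 3: 0xD4
After XOR with byte 0xC7: 0x13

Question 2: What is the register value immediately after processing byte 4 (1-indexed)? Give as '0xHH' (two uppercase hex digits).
After byte 1 (0x12): reg=0x7E
After byte 2 (0xE1): reg=0xD4
After byte 3 (0xC7): reg=0x79
After byte 4 (0x06): reg=0x7A

Answer: 0x7A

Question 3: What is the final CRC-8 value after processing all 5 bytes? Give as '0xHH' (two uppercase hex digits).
Answer: 0xBA

Derivation:
After byte 1 (0x12): reg=0x7E
After byte 2 (0xE1): reg=0xD4
After byte 3 (0xC7): reg=0x79
After byte 4 (0x06): reg=0x7A
After byte 5 (0x44): reg=0xBA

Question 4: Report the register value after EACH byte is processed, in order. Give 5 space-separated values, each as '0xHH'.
0x7E 0xD4 0x79 0x7A 0xBA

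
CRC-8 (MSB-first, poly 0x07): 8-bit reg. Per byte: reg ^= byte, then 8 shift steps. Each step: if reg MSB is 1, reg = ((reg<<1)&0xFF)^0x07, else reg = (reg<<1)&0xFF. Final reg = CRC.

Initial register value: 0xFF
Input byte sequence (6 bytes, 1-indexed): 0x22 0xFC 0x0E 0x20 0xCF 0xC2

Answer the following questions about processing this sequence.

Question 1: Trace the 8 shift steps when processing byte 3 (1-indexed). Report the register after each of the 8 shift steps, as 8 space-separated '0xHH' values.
After byte 1 (0x22): reg=0x1D
After byte 2 (0xFC): reg=0xA9
Register before byte 3: 0xA9
After XOR with byte 0x0E: 0xA7

Answer: 0x49 0x92 0x23 0x46 0x8C 0x1F 0x3E 0x7C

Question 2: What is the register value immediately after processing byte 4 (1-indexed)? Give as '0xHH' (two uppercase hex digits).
Answer: 0x93

Derivation:
After byte 1 (0x22): reg=0x1D
After byte 2 (0xFC): reg=0xA9
After byte 3 (0x0E): reg=0x7C
After byte 4 (0x20): reg=0x93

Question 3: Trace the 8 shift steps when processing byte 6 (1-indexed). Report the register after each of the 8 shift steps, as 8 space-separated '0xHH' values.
Answer: 0xA2 0x43 0x86 0x0B 0x16 0x2C 0x58 0xB0

Derivation:
After byte 1 (0x22): reg=0x1D
After byte 2 (0xFC): reg=0xA9
After byte 3 (0x0E): reg=0x7C
After byte 4 (0x20): reg=0x93
After byte 5 (0xCF): reg=0x93
Register before byte 6: 0x93
After XOR with byte 0xC2: 0x51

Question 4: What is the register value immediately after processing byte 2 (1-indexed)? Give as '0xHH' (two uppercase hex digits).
Answer: 0xA9

Derivation:
After byte 1 (0x22): reg=0x1D
After byte 2 (0xFC): reg=0xA9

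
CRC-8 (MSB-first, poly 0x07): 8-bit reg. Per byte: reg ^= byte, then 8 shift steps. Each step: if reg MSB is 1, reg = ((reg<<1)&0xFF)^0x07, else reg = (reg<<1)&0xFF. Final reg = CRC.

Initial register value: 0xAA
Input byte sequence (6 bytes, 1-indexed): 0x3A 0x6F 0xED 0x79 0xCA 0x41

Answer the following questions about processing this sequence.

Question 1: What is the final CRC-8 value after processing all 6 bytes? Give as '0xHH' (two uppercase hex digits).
After byte 1 (0x3A): reg=0xF9
After byte 2 (0x6F): reg=0xEB
After byte 3 (0xED): reg=0x12
After byte 4 (0x79): reg=0x16
After byte 5 (0xCA): reg=0x1A
After byte 6 (0x41): reg=0x86

Answer: 0x86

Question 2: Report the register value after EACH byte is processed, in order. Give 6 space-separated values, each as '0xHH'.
0xF9 0xEB 0x12 0x16 0x1A 0x86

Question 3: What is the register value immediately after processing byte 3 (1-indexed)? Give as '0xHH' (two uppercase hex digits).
After byte 1 (0x3A): reg=0xF9
After byte 2 (0x6F): reg=0xEB
After byte 3 (0xED): reg=0x12

Answer: 0x12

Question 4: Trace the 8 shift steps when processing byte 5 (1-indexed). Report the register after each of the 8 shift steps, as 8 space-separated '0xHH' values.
After byte 1 (0x3A): reg=0xF9
After byte 2 (0x6F): reg=0xEB
After byte 3 (0xED): reg=0x12
After byte 4 (0x79): reg=0x16
Register before byte 5: 0x16
After XOR with byte 0xCA: 0xDC

Answer: 0xBF 0x79 0xF2 0xE3 0xC1 0x85 0x0D 0x1A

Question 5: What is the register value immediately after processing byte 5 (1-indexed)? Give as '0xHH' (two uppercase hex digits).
After byte 1 (0x3A): reg=0xF9
After byte 2 (0x6F): reg=0xEB
After byte 3 (0xED): reg=0x12
After byte 4 (0x79): reg=0x16
After byte 5 (0xCA): reg=0x1A

Answer: 0x1A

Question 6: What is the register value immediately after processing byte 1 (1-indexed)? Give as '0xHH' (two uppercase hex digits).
Answer: 0xF9

Derivation:
After byte 1 (0x3A): reg=0xF9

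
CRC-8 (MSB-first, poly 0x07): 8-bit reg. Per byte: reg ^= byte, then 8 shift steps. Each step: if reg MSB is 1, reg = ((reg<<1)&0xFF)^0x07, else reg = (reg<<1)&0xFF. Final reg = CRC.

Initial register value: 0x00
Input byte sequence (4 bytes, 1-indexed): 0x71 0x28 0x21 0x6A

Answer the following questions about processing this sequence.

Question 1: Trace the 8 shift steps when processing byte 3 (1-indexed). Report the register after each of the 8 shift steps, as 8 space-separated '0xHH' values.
Answer: 0x9C 0x3F 0x7E 0xFC 0xFF 0xF9 0xF5 0xED

Derivation:
After byte 1 (0x71): reg=0x50
After byte 2 (0x28): reg=0x6F
Register before byte 3: 0x6F
After XOR with byte 0x21: 0x4E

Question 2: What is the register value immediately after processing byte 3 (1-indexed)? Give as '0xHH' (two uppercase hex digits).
Answer: 0xED

Derivation:
After byte 1 (0x71): reg=0x50
After byte 2 (0x28): reg=0x6F
After byte 3 (0x21): reg=0xED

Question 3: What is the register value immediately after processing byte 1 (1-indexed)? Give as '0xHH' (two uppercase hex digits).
Answer: 0x50

Derivation:
After byte 1 (0x71): reg=0x50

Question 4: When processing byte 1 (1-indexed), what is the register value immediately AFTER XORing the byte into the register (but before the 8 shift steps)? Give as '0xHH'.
Answer: 0x71

Derivation:
Register before byte 1: 0x00
Byte 1: 0x71
0x00 XOR 0x71 = 0x71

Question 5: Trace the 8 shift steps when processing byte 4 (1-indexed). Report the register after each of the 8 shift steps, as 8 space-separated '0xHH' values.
Answer: 0x09 0x12 0x24 0x48 0x90 0x27 0x4E 0x9C

Derivation:
After byte 1 (0x71): reg=0x50
After byte 2 (0x28): reg=0x6F
After byte 3 (0x21): reg=0xED
Register before byte 4: 0xED
After XOR with byte 0x6A: 0x87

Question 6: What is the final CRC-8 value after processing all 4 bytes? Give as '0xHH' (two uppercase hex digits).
After byte 1 (0x71): reg=0x50
After byte 2 (0x28): reg=0x6F
After byte 3 (0x21): reg=0xED
After byte 4 (0x6A): reg=0x9C

Answer: 0x9C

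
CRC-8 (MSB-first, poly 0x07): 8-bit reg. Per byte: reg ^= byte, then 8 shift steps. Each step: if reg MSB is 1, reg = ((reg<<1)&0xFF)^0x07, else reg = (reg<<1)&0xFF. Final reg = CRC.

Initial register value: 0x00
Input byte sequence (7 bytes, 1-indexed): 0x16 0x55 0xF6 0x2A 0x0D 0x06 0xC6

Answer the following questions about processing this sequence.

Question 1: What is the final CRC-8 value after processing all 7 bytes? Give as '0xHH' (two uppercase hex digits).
Answer: 0xD9

Derivation:
After byte 1 (0x16): reg=0x62
After byte 2 (0x55): reg=0x85
After byte 3 (0xF6): reg=0x5E
After byte 4 (0x2A): reg=0x4B
After byte 5 (0x0D): reg=0xD5
After byte 6 (0x06): reg=0x37
After byte 7 (0xC6): reg=0xD9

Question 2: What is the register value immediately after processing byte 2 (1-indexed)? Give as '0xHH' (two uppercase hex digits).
After byte 1 (0x16): reg=0x62
After byte 2 (0x55): reg=0x85

Answer: 0x85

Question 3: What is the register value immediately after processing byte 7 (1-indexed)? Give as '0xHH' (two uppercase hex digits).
Answer: 0xD9

Derivation:
After byte 1 (0x16): reg=0x62
After byte 2 (0x55): reg=0x85
After byte 3 (0xF6): reg=0x5E
After byte 4 (0x2A): reg=0x4B
After byte 5 (0x0D): reg=0xD5
After byte 6 (0x06): reg=0x37
After byte 7 (0xC6): reg=0xD9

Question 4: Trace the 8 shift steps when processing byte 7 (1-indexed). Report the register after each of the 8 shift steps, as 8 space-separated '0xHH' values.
Answer: 0xE5 0xCD 0x9D 0x3D 0x7A 0xF4 0xEF 0xD9

Derivation:
After byte 1 (0x16): reg=0x62
After byte 2 (0x55): reg=0x85
After byte 3 (0xF6): reg=0x5E
After byte 4 (0x2A): reg=0x4B
After byte 5 (0x0D): reg=0xD5
After byte 6 (0x06): reg=0x37
Register before byte 7: 0x37
After XOR with byte 0xC6: 0xF1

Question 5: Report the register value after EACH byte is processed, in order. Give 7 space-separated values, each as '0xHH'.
0x62 0x85 0x5E 0x4B 0xD5 0x37 0xD9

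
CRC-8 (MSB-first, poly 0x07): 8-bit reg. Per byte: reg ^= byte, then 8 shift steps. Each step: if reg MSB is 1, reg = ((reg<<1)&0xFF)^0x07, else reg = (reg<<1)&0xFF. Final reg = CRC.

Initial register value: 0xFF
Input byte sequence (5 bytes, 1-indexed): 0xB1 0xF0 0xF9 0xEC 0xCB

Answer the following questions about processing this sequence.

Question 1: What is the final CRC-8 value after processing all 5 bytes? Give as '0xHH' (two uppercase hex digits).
After byte 1 (0xB1): reg=0xED
After byte 2 (0xF0): reg=0x53
After byte 3 (0xF9): reg=0x5F
After byte 4 (0xEC): reg=0x10
After byte 5 (0xCB): reg=0x0F

Answer: 0x0F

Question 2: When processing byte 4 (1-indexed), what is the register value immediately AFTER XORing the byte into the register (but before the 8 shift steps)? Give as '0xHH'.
Answer: 0xB3

Derivation:
Register before byte 4: 0x5F
Byte 4: 0xEC
0x5F XOR 0xEC = 0xB3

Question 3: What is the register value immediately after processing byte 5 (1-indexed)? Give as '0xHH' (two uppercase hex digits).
Answer: 0x0F

Derivation:
After byte 1 (0xB1): reg=0xED
After byte 2 (0xF0): reg=0x53
After byte 3 (0xF9): reg=0x5F
After byte 4 (0xEC): reg=0x10
After byte 5 (0xCB): reg=0x0F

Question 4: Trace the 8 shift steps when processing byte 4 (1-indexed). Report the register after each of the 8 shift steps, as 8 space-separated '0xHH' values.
Answer: 0x61 0xC2 0x83 0x01 0x02 0x04 0x08 0x10

Derivation:
After byte 1 (0xB1): reg=0xED
After byte 2 (0xF0): reg=0x53
After byte 3 (0xF9): reg=0x5F
Register before byte 4: 0x5F
After XOR with byte 0xEC: 0xB3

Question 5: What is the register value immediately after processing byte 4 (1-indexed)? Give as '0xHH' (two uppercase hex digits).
After byte 1 (0xB1): reg=0xED
After byte 2 (0xF0): reg=0x53
After byte 3 (0xF9): reg=0x5F
After byte 4 (0xEC): reg=0x10

Answer: 0x10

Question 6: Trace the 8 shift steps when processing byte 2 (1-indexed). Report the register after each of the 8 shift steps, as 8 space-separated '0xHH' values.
After byte 1 (0xB1): reg=0xED
Register before byte 2: 0xED
After XOR with byte 0xF0: 0x1D

Answer: 0x3A 0x74 0xE8 0xD7 0xA9 0x55 0xAA 0x53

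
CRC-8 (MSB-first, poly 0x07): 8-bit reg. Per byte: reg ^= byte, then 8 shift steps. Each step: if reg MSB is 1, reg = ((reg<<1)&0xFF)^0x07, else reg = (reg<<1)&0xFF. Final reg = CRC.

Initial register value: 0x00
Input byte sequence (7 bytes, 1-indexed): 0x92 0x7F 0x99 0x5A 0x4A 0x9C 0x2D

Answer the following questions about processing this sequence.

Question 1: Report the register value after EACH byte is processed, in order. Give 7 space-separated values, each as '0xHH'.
0xF7 0xB1 0xD8 0x87 0x6D 0xD9 0xC2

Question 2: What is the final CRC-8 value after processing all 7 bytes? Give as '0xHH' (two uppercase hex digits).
Answer: 0xC2

Derivation:
After byte 1 (0x92): reg=0xF7
After byte 2 (0x7F): reg=0xB1
After byte 3 (0x99): reg=0xD8
After byte 4 (0x5A): reg=0x87
After byte 5 (0x4A): reg=0x6D
After byte 6 (0x9C): reg=0xD9
After byte 7 (0x2D): reg=0xC2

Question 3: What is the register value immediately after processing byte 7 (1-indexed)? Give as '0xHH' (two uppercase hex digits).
After byte 1 (0x92): reg=0xF7
After byte 2 (0x7F): reg=0xB1
After byte 3 (0x99): reg=0xD8
After byte 4 (0x5A): reg=0x87
After byte 5 (0x4A): reg=0x6D
After byte 6 (0x9C): reg=0xD9
After byte 7 (0x2D): reg=0xC2

Answer: 0xC2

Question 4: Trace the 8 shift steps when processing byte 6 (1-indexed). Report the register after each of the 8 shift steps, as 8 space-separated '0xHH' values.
After byte 1 (0x92): reg=0xF7
After byte 2 (0x7F): reg=0xB1
After byte 3 (0x99): reg=0xD8
After byte 4 (0x5A): reg=0x87
After byte 5 (0x4A): reg=0x6D
Register before byte 6: 0x6D
After XOR with byte 0x9C: 0xF1

Answer: 0xE5 0xCD 0x9D 0x3D 0x7A 0xF4 0xEF 0xD9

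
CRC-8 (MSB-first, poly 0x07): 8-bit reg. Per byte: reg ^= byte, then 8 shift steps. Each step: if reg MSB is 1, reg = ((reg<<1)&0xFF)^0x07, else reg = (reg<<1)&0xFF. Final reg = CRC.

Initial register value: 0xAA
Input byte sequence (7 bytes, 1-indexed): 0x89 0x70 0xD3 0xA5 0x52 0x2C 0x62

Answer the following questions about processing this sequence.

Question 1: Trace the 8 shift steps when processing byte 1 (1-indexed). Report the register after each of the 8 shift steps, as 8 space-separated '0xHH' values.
Answer: 0x46 0x8C 0x1F 0x3E 0x7C 0xF8 0xF7 0xE9

Derivation:
Register before byte 1: 0xAA
After XOR with byte 0x89: 0x23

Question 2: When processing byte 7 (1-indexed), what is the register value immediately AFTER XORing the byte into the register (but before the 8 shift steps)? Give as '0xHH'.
Answer: 0x21

Derivation:
Register before byte 7: 0x43
Byte 7: 0x62
0x43 XOR 0x62 = 0x21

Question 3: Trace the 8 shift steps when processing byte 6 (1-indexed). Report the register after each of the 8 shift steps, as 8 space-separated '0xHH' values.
Answer: 0x5B 0xB6 0x6B 0xD6 0xAB 0x51 0xA2 0x43

Derivation:
After byte 1 (0x89): reg=0xE9
After byte 2 (0x70): reg=0xC6
After byte 3 (0xD3): reg=0x6B
After byte 4 (0xA5): reg=0x64
After byte 5 (0x52): reg=0x82
Register before byte 6: 0x82
After XOR with byte 0x2C: 0xAE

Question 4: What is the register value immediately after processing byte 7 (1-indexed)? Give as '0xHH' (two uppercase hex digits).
Answer: 0xE7

Derivation:
After byte 1 (0x89): reg=0xE9
After byte 2 (0x70): reg=0xC6
After byte 3 (0xD3): reg=0x6B
After byte 4 (0xA5): reg=0x64
After byte 5 (0x52): reg=0x82
After byte 6 (0x2C): reg=0x43
After byte 7 (0x62): reg=0xE7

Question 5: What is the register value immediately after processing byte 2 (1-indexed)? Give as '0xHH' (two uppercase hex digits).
After byte 1 (0x89): reg=0xE9
After byte 2 (0x70): reg=0xC6

Answer: 0xC6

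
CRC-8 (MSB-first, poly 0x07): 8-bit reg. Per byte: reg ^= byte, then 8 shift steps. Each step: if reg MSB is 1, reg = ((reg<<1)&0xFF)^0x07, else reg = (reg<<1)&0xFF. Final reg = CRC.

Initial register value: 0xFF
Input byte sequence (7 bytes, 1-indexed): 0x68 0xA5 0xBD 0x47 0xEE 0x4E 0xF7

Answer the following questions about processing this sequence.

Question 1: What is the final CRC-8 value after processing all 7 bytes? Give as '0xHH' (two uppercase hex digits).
Answer: 0x78

Derivation:
After byte 1 (0x68): reg=0xEC
After byte 2 (0xA5): reg=0xF8
After byte 3 (0xBD): reg=0xDC
After byte 4 (0x47): reg=0xC8
After byte 5 (0xEE): reg=0xF2
After byte 6 (0x4E): reg=0x3D
After byte 7 (0xF7): reg=0x78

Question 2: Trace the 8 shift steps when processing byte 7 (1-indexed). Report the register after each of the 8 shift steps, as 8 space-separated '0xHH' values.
Answer: 0x93 0x21 0x42 0x84 0x0F 0x1E 0x3C 0x78

Derivation:
After byte 1 (0x68): reg=0xEC
After byte 2 (0xA5): reg=0xF8
After byte 3 (0xBD): reg=0xDC
After byte 4 (0x47): reg=0xC8
After byte 5 (0xEE): reg=0xF2
After byte 6 (0x4E): reg=0x3D
Register before byte 7: 0x3D
After XOR with byte 0xF7: 0xCA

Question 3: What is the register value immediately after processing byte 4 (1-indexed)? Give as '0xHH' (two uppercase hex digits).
After byte 1 (0x68): reg=0xEC
After byte 2 (0xA5): reg=0xF8
After byte 3 (0xBD): reg=0xDC
After byte 4 (0x47): reg=0xC8

Answer: 0xC8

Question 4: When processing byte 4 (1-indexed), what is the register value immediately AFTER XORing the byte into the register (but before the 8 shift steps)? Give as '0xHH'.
Register before byte 4: 0xDC
Byte 4: 0x47
0xDC XOR 0x47 = 0x9B

Answer: 0x9B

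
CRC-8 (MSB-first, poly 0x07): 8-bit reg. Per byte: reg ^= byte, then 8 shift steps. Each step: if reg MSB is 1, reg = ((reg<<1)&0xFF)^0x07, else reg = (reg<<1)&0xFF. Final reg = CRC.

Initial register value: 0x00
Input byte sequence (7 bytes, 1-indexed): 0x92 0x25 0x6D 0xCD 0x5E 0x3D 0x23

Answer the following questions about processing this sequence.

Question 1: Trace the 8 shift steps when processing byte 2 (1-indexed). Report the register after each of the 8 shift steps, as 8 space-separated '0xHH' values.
Answer: 0xA3 0x41 0x82 0x03 0x06 0x0C 0x18 0x30

Derivation:
After byte 1 (0x92): reg=0xF7
Register before byte 2: 0xF7
After XOR with byte 0x25: 0xD2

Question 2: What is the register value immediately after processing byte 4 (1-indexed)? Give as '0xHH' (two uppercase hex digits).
After byte 1 (0x92): reg=0xF7
After byte 2 (0x25): reg=0x30
After byte 3 (0x6D): reg=0x94
After byte 4 (0xCD): reg=0x88

Answer: 0x88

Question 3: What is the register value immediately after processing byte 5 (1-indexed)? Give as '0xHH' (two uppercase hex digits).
After byte 1 (0x92): reg=0xF7
After byte 2 (0x25): reg=0x30
After byte 3 (0x6D): reg=0x94
After byte 4 (0xCD): reg=0x88
After byte 5 (0x5E): reg=0x2C

Answer: 0x2C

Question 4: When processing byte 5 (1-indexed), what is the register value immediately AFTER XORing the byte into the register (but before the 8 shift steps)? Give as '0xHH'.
Answer: 0xD6

Derivation:
Register before byte 5: 0x88
Byte 5: 0x5E
0x88 XOR 0x5E = 0xD6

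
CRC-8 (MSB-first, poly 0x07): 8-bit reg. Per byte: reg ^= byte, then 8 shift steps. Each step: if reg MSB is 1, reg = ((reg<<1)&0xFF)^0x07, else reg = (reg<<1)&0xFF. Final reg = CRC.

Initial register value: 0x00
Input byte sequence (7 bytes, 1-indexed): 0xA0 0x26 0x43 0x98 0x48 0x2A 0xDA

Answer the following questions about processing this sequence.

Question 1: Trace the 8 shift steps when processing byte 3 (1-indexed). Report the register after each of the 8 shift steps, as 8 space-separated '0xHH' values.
After byte 1 (0xA0): reg=0x69
After byte 2 (0x26): reg=0xEA
Register before byte 3: 0xEA
After XOR with byte 0x43: 0xA9

Answer: 0x55 0xAA 0x53 0xA6 0x4B 0x96 0x2B 0x56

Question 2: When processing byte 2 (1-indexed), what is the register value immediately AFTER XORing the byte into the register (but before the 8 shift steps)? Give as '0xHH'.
Answer: 0x4F

Derivation:
Register before byte 2: 0x69
Byte 2: 0x26
0x69 XOR 0x26 = 0x4F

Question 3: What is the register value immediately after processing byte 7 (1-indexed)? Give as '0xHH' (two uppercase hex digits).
Answer: 0x9D

Derivation:
After byte 1 (0xA0): reg=0x69
After byte 2 (0x26): reg=0xEA
After byte 3 (0x43): reg=0x56
After byte 4 (0x98): reg=0x64
After byte 5 (0x48): reg=0xC4
After byte 6 (0x2A): reg=0x84
After byte 7 (0xDA): reg=0x9D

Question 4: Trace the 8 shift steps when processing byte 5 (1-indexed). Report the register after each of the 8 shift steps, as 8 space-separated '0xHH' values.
Answer: 0x58 0xB0 0x67 0xCE 0x9B 0x31 0x62 0xC4

Derivation:
After byte 1 (0xA0): reg=0x69
After byte 2 (0x26): reg=0xEA
After byte 3 (0x43): reg=0x56
After byte 4 (0x98): reg=0x64
Register before byte 5: 0x64
After XOR with byte 0x48: 0x2C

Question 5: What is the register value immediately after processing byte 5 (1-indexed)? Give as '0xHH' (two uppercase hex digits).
Answer: 0xC4

Derivation:
After byte 1 (0xA0): reg=0x69
After byte 2 (0x26): reg=0xEA
After byte 3 (0x43): reg=0x56
After byte 4 (0x98): reg=0x64
After byte 5 (0x48): reg=0xC4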